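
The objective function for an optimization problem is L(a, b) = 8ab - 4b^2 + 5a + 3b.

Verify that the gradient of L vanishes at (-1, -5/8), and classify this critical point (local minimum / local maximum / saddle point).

saddle point

∇L = (8b + 5, 8a - 8b + 3); substituting (-1, -5/8) gives ∇L = (0, 0), so (-1, -5/8) is indeed a critical point.
The Hessian of L is constant: H = [[0, 8], [8, -8]].
det(H) = 0·(-8) − 8² = -64.
Since det(H) < 0, H is indefinite and the critical point is a saddle point.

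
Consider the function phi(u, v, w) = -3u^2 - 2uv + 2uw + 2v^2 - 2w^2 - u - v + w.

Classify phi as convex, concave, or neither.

phi is quadratic, so its Hessian is the constant matrix H = [[-6, -2, 2], [-2, 4, 0], [2, 0, -4]].
Leading principal minors: -6, -28, 96.
Neither pattern holds ⇒ H is indefinite ⇒ neither convex nor concave.

neither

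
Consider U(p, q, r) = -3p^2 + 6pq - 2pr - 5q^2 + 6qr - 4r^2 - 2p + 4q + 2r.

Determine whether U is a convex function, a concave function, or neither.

U is quadratic, so its Hessian is the constant matrix H = [[-6, 6, -2], [6, -10, 6], [-2, 6, -8]].
Leading principal minors: -6, 24, -80.
Signs alternate −, +, − ⇒ H ≺ 0 ⇒ concave.

concave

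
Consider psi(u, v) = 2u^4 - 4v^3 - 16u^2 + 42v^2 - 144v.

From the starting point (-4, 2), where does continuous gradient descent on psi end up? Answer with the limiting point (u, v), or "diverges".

(-2, 3)

psi is separable, so gradient descent decouples: u follows -∂psi/∂u, v follows -∂psi/∂v.
∂psi/∂u = 8u(u - 2)(u + 2); at u=-4 this is -384, so u increases.
∂psi/∂v = -12(v - 4)(v - 3); at v=2 this is -24, so v increases.
u converges to its nearest critical value -2 (a local min of the u-part); v converges to 3. The iterate converges to (-2, 3).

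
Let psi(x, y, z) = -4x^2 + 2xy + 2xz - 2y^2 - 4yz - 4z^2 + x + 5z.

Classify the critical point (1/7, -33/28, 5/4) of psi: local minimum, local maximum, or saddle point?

The Hessian is constant: H = [[-8, 2, 2], [2, -4, -4], [2, -4, -8]].
Leading principal minors: Δ₁ = -8, Δ₂ = 28, Δ₃ = -112.
The minors alternate sign starting negative (−, +, −), so H is negative definite: a local maximum.

local maximum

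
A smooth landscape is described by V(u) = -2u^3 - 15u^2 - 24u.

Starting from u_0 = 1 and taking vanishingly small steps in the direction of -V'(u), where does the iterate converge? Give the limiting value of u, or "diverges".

V'(u) = -6(u + 1)(u + 4), so V'(1) = -60.
Gradient descent moves in the -V' direction, i.e. u is increasing.
There is no critical point above u=1, and V' keeps the same sign, so the iterate runs off to +∞.

diverges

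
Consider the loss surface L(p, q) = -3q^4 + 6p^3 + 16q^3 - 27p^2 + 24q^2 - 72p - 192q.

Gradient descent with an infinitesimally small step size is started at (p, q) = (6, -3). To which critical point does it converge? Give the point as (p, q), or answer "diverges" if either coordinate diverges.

L is separable, so gradient descent decouples: p follows -∂L/∂p, q follows -∂L/∂q.
∂L/∂p = 18(p - 4)(p + 1); at p=6 this is 252, so p decreases.
∂L/∂q = -12(q - 4)(q - 2)(q + 2); at q=-3 this is 420, so q decreases.
The q-coordinate has no critical point in that direction and runs off to infinity.

diverges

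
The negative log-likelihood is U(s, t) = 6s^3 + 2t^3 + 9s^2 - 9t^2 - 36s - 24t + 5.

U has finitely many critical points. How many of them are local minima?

1

U separates as a function of s plus a function of t, so ∇U=0 decouples.
∂U/∂s = 18(s - 1)(s + 2) = 0 at s ∈ {-2, 1}; ∂U/∂t = 6(t - 4)(t + 1) = 0 at t ∈ {-1, 4}.
The Hessian is diagonal: diag(U_ss, U_tt). Second derivatives: U_ss(-2)=-54, U_ss(1)=54; U_tt(-1)=-30, U_tt(4)=30.
Local minima occur where both diagonal entries positive: (1, 4). Count: 1.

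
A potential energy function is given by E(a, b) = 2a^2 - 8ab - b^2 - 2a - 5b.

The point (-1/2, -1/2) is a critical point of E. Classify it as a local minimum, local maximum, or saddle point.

saddle point

The Hessian of E is constant: H = [[4, -8], [-8, -2]].
det(H) = 4·(-2) − (-8)² = -72.
Since det(H) < 0, H is indefinite and the critical point is a saddle point.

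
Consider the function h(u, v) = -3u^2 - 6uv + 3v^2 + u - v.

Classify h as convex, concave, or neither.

h is quadratic, so its Hessian is the constant matrix H = [[-6, -6], [-6, 6]].
det(H) = -72, tr(H) = 0.
det(H) < 0, so H is indefinite: neither convex nor concave.

neither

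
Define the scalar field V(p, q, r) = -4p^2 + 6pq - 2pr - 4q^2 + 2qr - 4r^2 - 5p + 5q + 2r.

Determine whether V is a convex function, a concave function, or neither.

concave

V is quadratic, so its Hessian is the constant matrix H = [[-8, 6, -2], [6, -8, 2], [-2, 2, -8]].
Leading principal minors: -8, 28, -208.
Signs alternate −, +, − ⇒ H ≺ 0 ⇒ concave.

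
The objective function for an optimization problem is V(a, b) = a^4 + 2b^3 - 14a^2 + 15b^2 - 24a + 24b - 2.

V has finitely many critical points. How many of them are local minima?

V separates as a function of a plus a function of b, so ∇V=0 decouples.
∂V/∂a = 4(a - 3)(a + 1)(a + 2) = 0 at a ∈ {-2, -1, 3}; ∂V/∂b = 6(b + 1)(b + 4) = 0 at b ∈ {-4, -1}.
The Hessian is diagonal: diag(V_aa, V_bb). Second derivatives: V_aa(-2)=20, V_aa(-1)=-16, V_aa(3)=80; V_bb(-4)=-18, V_bb(-1)=18.
Local minima occur where both diagonal entries positive: (-2, -1), (3, -1). Count: 2.

2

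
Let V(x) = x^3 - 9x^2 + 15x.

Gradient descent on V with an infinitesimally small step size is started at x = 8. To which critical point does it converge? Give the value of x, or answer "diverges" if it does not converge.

V'(x) = 3(x - 5)(x - 1), so V'(8) = 63.
Gradient descent moves in the -V' direction, i.e. x is decreasing.
The nearest critical point in that direction is x = 5, where V'' = 12 > 0 (a local minimum). The iterate converges there.

5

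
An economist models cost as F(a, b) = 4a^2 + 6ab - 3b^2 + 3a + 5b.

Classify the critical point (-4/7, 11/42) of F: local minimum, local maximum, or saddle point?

The Hessian of F is constant: H = [[8, 6], [6, -6]].
det(H) = 8·(-6) − 6² = -84.
Since det(H) < 0, H is indefinite and the critical point is a saddle point.

saddle point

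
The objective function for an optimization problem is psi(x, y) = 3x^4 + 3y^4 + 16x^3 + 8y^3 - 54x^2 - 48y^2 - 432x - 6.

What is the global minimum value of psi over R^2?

-1625

psi(x,y) separates as P(x) + Q(y) − 6, so its minimum is min P + min Q − 6.
P'(x) = 12(x - 3)(x + 3)(x + 4) vanishes at x ∈ {-4, -3, 3}; Q'(y) = 12y(y - 2)(y + 4) vanishes at y ∈ {-4, 0, 2}.
Local minima of P (where P''>0): P(-4)=608, P(3)=-1107. Local minima of Q: Q(-4)=-512, Q(2)=-80.
So the global minimum of psi is P(3) + Q(-4) − 6 = -1107 − 512 − 6 = -1625, attained at (3, -4).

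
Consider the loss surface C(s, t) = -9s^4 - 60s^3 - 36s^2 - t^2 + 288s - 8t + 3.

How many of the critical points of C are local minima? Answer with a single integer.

0

C separates as a function of s plus a function of t, so ∇C=0 decouples.
∂C/∂s = -36(s - 1)(s + 2)(s + 4) = 0 at s ∈ {-4, -2, 1}; ∂C/∂t = -2(t + 4) = 0 at t ∈ {-4}.
The Hessian is diagonal: diag(C_ss, C_tt). Second derivatives: C_ss(-4)=-360, C_ss(-2)=216, C_ss(1)=-540; C_tt(-4)=-2.
Local minima occur where both diagonal entries positive: none. Count: 0.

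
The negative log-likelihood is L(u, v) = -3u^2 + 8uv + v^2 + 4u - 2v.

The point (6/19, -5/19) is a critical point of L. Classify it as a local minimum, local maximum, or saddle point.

The Hessian of L is constant: H = [[-6, 8], [8, 2]].
det(H) = (-6)·2 − 8² = -76.
Since det(H) < 0, H is indefinite and the critical point is a saddle point.

saddle point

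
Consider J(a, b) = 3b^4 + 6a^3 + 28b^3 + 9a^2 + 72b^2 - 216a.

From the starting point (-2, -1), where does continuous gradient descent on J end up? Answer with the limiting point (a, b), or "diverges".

J is separable, so gradient descent decouples: a follows -∂J/∂a, b follows -∂J/∂b.
∂J/∂a = 18(a - 3)(a + 4); at a=-2 this is -180, so a increases.
∂J/∂b = 12b(b + 3)(b + 4); at b=-1 this is -72, so b increases.
a converges to its nearest critical value 3 (a local min of the a-part); b converges to 0. The iterate converges to (3, 0).

(3, 0)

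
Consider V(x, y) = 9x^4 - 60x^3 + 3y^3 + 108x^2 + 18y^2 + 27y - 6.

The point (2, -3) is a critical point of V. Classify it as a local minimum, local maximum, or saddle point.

The mixed partial ∂²V/∂x∂y is 0, so the Hessian at any point is diag(V_xx, V_yy) = diag(36(3x^2 - 10x + 6), 18(y + 2)).
At (2, -3): H = diag(-72, -18).
Both eigenvalues are negative, so H is negative definite: a local maximum.

local maximum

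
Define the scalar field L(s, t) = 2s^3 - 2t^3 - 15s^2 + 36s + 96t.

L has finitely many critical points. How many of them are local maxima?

1

L separates as a function of s plus a function of t, so ∇L=0 decouples.
∂L/∂s = 6(s - 3)(s - 2) = 0 at s ∈ {2, 3}; ∂L/∂t = -6(t - 4)(t + 4) = 0 at t ∈ {-4, 4}.
The Hessian is diagonal: diag(L_ss, L_tt). Second derivatives: L_ss(2)=-6, L_ss(3)=6; L_tt(-4)=48, L_tt(4)=-48.
Local maxima occur where both diagonal entries negative: (2, 4). Count: 1.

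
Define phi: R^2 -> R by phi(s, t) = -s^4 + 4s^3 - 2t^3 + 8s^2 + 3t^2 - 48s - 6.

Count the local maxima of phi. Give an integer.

2

phi separates as a function of s plus a function of t, so ∇phi=0 decouples.
∂phi/∂s = -4(s - 3)(s - 2)(s + 2) = 0 at s ∈ {-2, 2, 3}; ∂phi/∂t = -6t(t - 1) = 0 at t ∈ {0, 1}.
The Hessian is diagonal: diag(phi_ss, phi_tt). Second derivatives: phi_ss(-2)=-80, phi_ss(2)=16, phi_ss(3)=-20; phi_tt(0)=6, phi_tt(1)=-6.
Local maxima occur where both diagonal entries negative: (-2, 1), (3, 1). Count: 2.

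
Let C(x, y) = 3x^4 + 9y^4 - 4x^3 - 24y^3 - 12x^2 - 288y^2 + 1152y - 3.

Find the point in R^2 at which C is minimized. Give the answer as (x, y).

C(x,y) separates as P(x) + Q(y) − 3, so its minimum is min P + min Q − 3.
P'(x) = 12x(x - 2)(x + 1) vanishes at x ∈ {-1, 0, 2}; Q'(y) = 36(y - 4)(y - 2)(y + 4) vanishes at y ∈ {-4, 2, 4}.
Local minima of P (where P''>0): P(-1)=-5, P(2)=-32. Local minima of Q: Q(-4)=-5376, Q(4)=768.
So the global minimum of C is P(2) + Q(-4) − 3 = -32 − 5376 − 3 = -5411, attained at (2, -4).

(2, -4)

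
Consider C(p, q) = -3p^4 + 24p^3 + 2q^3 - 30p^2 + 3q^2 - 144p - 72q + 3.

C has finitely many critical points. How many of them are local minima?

1

C separates as a function of p plus a function of q, so ∇C=0 decouples.
∂C/∂p = -12(p - 4)(p - 3)(p + 1) = 0 at p ∈ {-1, 3, 4}; ∂C/∂q = 6(q - 3)(q + 4) = 0 at q ∈ {-4, 3}.
The Hessian is diagonal: diag(C_pp, C_qq). Second derivatives: C_pp(-1)=-240, C_pp(3)=48, C_pp(4)=-60; C_qq(-4)=-42, C_qq(3)=42.
Local minima occur where both diagonal entries positive: (3, 3). Count: 1.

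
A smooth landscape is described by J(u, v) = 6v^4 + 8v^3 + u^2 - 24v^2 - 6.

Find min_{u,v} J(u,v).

-70

J(u,v) separates as P(u) + Q(v) − 6, so its minimum is min P + min Q − 6.
P'(u) = 2u vanishes at u ∈ {0}; Q'(v) = 24v(v - 1)(v + 2) vanishes at v ∈ {-2, 0, 1}.
Local minima of P (where P''>0): P(0)=0. Local minima of Q: Q(-2)=-64, Q(1)=-10.
So the global minimum of J is P(0) + Q(-2) − 6 = 0 − 64 − 6 = -70, attained at (0, -2).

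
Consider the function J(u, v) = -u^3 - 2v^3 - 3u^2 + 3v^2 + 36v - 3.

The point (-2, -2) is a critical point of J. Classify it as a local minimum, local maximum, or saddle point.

local minimum

The mixed partial ∂²J/∂u∂v is 0, so the Hessian at any point is diag(J_uu, J_vv) = diag(-6(u + 1), 6(-2v + 1)).
At (-2, -2): H = diag(6, 30).
Both eigenvalues are positive, so H is positive definite: a local minimum.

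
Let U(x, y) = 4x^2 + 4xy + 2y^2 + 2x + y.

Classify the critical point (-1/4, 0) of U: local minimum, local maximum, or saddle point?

local minimum

The Hessian of U is constant: H = [[8, 4], [4, 4]].
det(H) = 8·4 − 4² = 16.
det(H) > 0 and tr(H) = 12 > 0, so H is positive definite and the point is a local minimum.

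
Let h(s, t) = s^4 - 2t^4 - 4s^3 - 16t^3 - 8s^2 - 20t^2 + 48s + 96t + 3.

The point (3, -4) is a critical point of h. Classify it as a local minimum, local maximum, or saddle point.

The mixed partial ∂²h/∂s∂t is 0, so the Hessian at any point is diag(h_ss, h_tt) = diag(4(3s^2 - 6s - 4), -8(3t^2 + 12t + 5)).
At (3, -4): H = diag(20, -40).
The eigenvalues have opposite signs, so H is indefinite: a saddle point.

saddle point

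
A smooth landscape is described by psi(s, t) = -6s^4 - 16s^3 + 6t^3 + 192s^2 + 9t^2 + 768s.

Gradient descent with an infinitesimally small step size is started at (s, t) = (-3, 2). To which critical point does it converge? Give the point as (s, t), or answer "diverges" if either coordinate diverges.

(-2, 0)

psi is separable, so gradient descent decouples: s follows -∂psi/∂s, t follows -∂psi/∂t.
∂psi/∂s = -24(s - 4)(s + 2)(s + 4); at s=-3 this is -168, so s increases.
∂psi/∂t = 18t(t + 1); at t=2 this is 108, so t decreases.
s converges to its nearest critical value -2 (a local min of the s-part); t converges to 0. The iterate converges to (-2, 0).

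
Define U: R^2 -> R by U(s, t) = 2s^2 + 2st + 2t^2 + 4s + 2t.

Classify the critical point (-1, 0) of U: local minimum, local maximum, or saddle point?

The Hessian of U is constant: H = [[4, 2], [2, 4]].
det(H) = 4·4 − 2² = 12.
det(H) > 0 and tr(H) = 8 > 0, so H is positive definite and the point is a local minimum.

local minimum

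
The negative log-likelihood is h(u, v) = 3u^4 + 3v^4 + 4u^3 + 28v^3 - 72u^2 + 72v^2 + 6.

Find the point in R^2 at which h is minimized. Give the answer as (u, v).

(-4, 0)

h(u,v) separates as P(u) + Q(v) + 6, so its minimum is min P + min Q + 6.
P'(u) = 12u(u - 3)(u + 4) vanishes at u ∈ {-4, 0, 3}; Q'(v) = 12v(v + 3)(v + 4) vanishes at v ∈ {-4, -3, 0}.
Local minima of P (where P''>0): P(-4)=-640, P(3)=-297. Local minima of Q: Q(-4)=128, Q(0)=0.
So the global minimum of h is P(-4) + Q(0) + 6 = -640 + 0 + 6 = -634, attained at (-4, 0).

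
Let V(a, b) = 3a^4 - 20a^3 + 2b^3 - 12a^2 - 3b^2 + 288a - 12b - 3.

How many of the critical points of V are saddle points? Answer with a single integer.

V separates as a function of a plus a function of b, so ∇V=0 decouples.
∂V/∂a = 12(a - 4)(a - 3)(a + 2) = 0 at a ∈ {-2, 3, 4}; ∂V/∂b = 6(b - 2)(b + 1) = 0 at b ∈ {-1, 2}.
The Hessian is diagonal: diag(V_aa, V_bb). Second derivatives: V_aa(-2)=360, V_aa(3)=-60, V_aa(4)=72; V_bb(-1)=-18, V_bb(2)=18.
Saddle points occur where the two diagonal entries have opposite signs: (-2, -1), (3, 2), (4, -1). Count: 3.

3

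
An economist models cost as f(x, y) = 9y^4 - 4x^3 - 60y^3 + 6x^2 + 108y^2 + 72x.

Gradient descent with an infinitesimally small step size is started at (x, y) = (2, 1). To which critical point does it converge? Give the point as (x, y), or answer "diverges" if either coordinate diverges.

(-2, 0)

f is separable, so gradient descent decouples: x follows -∂f/∂x, y follows -∂f/∂y.
∂f/∂x = -12(x - 3)(x + 2); at x=2 this is 48, so x decreases.
∂f/∂y = 36y(y - 3)(y - 2); at y=1 this is 72, so y decreases.
x converges to its nearest critical value -2 (a local min of the x-part); y converges to 0. The iterate converges to (-2, 0).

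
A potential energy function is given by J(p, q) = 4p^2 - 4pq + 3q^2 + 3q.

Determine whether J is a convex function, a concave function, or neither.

J is quadratic, so its Hessian is the constant matrix H = [[8, -4], [-4, 6]].
det(H) = 32, tr(H) = 14.
det(H) > 0 and tr(H) > 0, so H is positive definite everywhere: convex.

convex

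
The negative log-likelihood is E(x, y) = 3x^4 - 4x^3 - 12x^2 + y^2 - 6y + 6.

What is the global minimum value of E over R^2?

E(x,y) separates as P(x) + Q(y) + 6, so its minimum is min P + min Q + 6.
P'(x) = 12x(x - 2)(x + 1) vanishes at x ∈ {-1, 0, 2}; Q'(y) = 2y - 6 vanishes at y ∈ {3}.
Local minima of P (where P''>0): P(-1)=-5, P(2)=-32. Local minima of Q: Q(3)=-9.
So the global minimum of E is P(2) + Q(3) + 6 = -32 − 9 + 6 = -35, attained at (2, 3).

-35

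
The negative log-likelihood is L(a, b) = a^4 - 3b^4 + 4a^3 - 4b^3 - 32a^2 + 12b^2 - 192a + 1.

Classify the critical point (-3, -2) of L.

local maximum

The mixed partial ∂²L/∂a∂b is 0, so the Hessian at any point is diag(L_aa, L_bb) = diag(4(3a^2 + 6a - 16), 12(-3b^2 - 2b + 2)).
At (-3, -2): H = diag(-28, -72).
Both eigenvalues are negative, so H is negative definite: a local maximum.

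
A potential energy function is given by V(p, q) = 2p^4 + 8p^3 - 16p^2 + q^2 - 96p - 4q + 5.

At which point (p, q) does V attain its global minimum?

V(p,q) separates as A(p) + B(q) + 5, so its minimum is min A + min B + 5.
A'(p) = 8(p - 2)(p + 2)(p + 3) vanishes at p ∈ {-3, -2, 2}; B'(q) = 2q - 4 vanishes at q ∈ {2}.
Local minima of A (where A''>0): A(-3)=90, A(2)=-160. Local minima of B: B(2)=-4.
So the global minimum of V is A(2) + B(2) + 5 = -160 − 4 + 5 = -159, attained at (2, 2).

(2, 2)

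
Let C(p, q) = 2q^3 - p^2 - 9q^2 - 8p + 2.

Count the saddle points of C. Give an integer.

1

C separates as a function of p plus a function of q, so ∇C=0 decouples.
∂C/∂p = -2(p + 4) = 0 at p ∈ {-4}; ∂C/∂q = 6q(q - 3) = 0 at q ∈ {0, 3}.
The Hessian is diagonal: diag(C_pp, C_qq). Second derivatives: C_pp(-4)=-2; C_qq(0)=-18, C_qq(3)=18.
Saddle points occur where the two diagonal entries have opposite signs: (-4, 3). Count: 1.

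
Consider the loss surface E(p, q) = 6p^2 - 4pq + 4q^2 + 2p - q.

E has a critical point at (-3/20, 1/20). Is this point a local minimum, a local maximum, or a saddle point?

local minimum

The Hessian of E is constant: H = [[12, -4], [-4, 8]].
det(H) = 12·8 − (-4)² = 80.
det(H) > 0 and tr(H) = 20 > 0, so H is positive definite and the point is a local minimum.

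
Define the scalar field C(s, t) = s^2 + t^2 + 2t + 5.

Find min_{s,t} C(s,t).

4

C(s,t) separates as P(s) + Q(t) + 5, so its minimum is min P + min Q + 5.
P'(s) = 2s vanishes at s ∈ {0}; Q'(t) = 2(t + 1) vanishes at t ∈ {-1}.
Local minima of P (where P''>0): P(0)=0. Local minima of Q: Q(-1)=-1.
So the global minimum of C is P(0) + Q(-1) + 5 = 0 − 1 + 5 = 4, attained at (0, -1).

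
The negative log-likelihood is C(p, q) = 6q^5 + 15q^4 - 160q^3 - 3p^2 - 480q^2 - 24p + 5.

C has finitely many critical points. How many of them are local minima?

0

C separates as a function of p plus a function of q, so ∇C=0 decouples.
∂C/∂p = -6(p + 4) = 0 at p ∈ {-4}; ∂C/∂q = 30q(q - 4)(q + 2)(q + 4) = 0 at q ∈ {-4, -2, 0, 4}.
The Hessian is diagonal: diag(C_pp, C_qq). Second derivatives: C_pp(-4)=-6; C_qq(-4)=-1920, C_qq(-2)=720, C_qq(0)=-960, C_qq(4)=5760.
Local minima occur where both diagonal entries positive: none. Count: 0.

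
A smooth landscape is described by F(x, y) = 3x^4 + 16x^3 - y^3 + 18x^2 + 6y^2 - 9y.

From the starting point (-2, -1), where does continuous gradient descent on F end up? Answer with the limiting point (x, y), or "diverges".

F is separable, so gradient descent decouples: x follows -∂F/∂x, y follows -∂F/∂y.
∂F/∂x = 12x(x + 1)(x + 3); at x=-2 this is 24, so x decreases.
∂F/∂y = -3(y - 3)(y - 1); at y=-1 this is -24, so y increases.
x converges to its nearest critical value -3 (a local min of the x-part); y converges to 1. The iterate converges to (-3, 1).

(-3, 1)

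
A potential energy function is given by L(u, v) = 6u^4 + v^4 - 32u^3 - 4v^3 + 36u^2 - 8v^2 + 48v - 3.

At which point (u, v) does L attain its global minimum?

(3, -2)

L(u,v) separates as P(u) + Q(v) − 3, so its minimum is min P + min Q − 3.
P'(u) = 24u(u - 3)(u - 1) vanishes at u ∈ {0, 1, 3}; Q'(v) = 4(v - 3)(v - 2)(v + 2) vanishes at v ∈ {-2, 2, 3}.
Local minima of P (where P''>0): P(0)=0, P(3)=-54. Local minima of Q: Q(-2)=-80, Q(3)=45.
So the global minimum of L is P(3) + Q(-2) − 3 = -54 − 80 − 3 = -137, attained at (3, -2).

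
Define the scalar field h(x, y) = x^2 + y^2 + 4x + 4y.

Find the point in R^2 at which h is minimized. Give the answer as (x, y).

(-2, -2)

h(x,y) separates as P(x) + Q(y), so its minimum is min P + min Q.
P'(x) = 2x + 4 vanishes at x ∈ {-2}; Q'(y) = 2y + 4 vanishes at y ∈ {-2}.
Local minima of P (where P''>0): P(-2)=-4. Local minima of Q: Q(-2)=-4.
So the global minimum of h is P(-2) + Q(-2) = -4 − 4 = -8, attained at (-2, -2).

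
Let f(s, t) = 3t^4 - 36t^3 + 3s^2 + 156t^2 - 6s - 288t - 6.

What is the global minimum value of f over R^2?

-201

f(s,t) separates as P(s) + Q(t) − 6, so its minimum is min P + min Q − 6.
P'(s) = 6s - 6 vanishes at s ∈ {1}; Q'(t) = 12(t - 4)(t - 3)(t - 2) vanishes at t ∈ {2, 3, 4}.
Local minima of P (where P''>0): P(1)=-3. Local minima of Q: Q(2)=-192, Q(4)=-192.
So the global minimum of f is P(1) + Q(2) − 6 = -3 − 192 − 6 = -201, attained at (1, 2).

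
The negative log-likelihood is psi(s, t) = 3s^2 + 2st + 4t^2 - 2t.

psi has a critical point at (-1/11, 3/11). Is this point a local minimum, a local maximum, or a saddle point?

local minimum

The Hessian of psi is constant: H = [[6, 2], [2, 8]].
det(H) = 6·8 − 2² = 44.
det(H) > 0 and tr(H) = 14 > 0, so H is positive definite and the point is a local minimum.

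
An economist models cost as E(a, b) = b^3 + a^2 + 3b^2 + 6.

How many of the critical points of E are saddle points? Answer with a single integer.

1

E separates as a function of a plus a function of b, so ∇E=0 decouples.
∂E/∂a = 2a = 0 at a ∈ {0}; ∂E/∂b = 3b(b + 2) = 0 at b ∈ {-2, 0}.
The Hessian is diagonal: diag(E_aa, E_bb). Second derivatives: E_aa(0)=2; E_bb(-2)=-6, E_bb(0)=6.
Saddle points occur where the two diagonal entries have opposite signs: (0, -2). Count: 1.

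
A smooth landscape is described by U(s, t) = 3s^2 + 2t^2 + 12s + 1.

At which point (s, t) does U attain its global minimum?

U(s,t) separates as P(s) + Q(t) + 1, so its minimum is min P + min Q + 1.
P'(s) = 6s + 12 vanishes at s ∈ {-2}; Q'(t) = 4t vanishes at t ∈ {0}.
Local minima of P (where P''>0): P(-2)=-12. Local minima of Q: Q(0)=0.
So the global minimum of U is P(-2) + Q(0) + 1 = -12 + 0 + 1 = -11, attained at (-2, 0).

(-2, 0)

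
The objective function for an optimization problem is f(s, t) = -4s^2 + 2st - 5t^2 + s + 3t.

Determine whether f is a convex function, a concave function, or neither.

concave

f is quadratic, so its Hessian is the constant matrix H = [[-8, 2], [2, -10]].
det(H) = 76, tr(H) = -18.
det(H) > 0 and tr(H) < 0, so H is negative definite everywhere: concave.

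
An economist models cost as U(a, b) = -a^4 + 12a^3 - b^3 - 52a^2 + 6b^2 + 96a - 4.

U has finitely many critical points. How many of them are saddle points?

3

U separates as a function of a plus a function of b, so ∇U=0 decouples.
∂U/∂a = -4(a - 4)(a - 3)(a - 2) = 0 at a ∈ {2, 3, 4}; ∂U/∂b = -3b(b - 4) = 0 at b ∈ {0, 4}.
The Hessian is diagonal: diag(U_aa, U_bb). Second derivatives: U_aa(2)=-8, U_aa(3)=4, U_aa(4)=-8; U_bb(0)=12, U_bb(4)=-12.
Saddle points occur where the two diagonal entries have opposite signs: (2, 0), (3, 4), (4, 0). Count: 3.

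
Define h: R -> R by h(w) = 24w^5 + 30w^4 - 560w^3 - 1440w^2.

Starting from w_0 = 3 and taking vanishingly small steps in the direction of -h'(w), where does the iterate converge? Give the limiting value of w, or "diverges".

h'(w) = 120w(w - 4)(w + 2)(w + 3), so h'(3) = -10800.
Gradient descent moves in the -h' direction, i.e. w is increasing.
The nearest critical point in that direction is w = 4, where h'' = 20160 > 0 (a local minimum). The iterate converges there.

4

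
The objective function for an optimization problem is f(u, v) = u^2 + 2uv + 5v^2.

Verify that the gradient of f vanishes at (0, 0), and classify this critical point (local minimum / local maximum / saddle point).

local minimum

∇f = (2u + 2v, 2u + 10v); substituting (0, 0) gives ∇f = (0, 0), so (0, 0) is indeed a critical point.
The Hessian of f is constant: H = [[2, 2], [2, 10]].
det(H) = 2·10 − 2² = 16.
det(H) > 0 and tr(H) = 12 > 0, so H is positive definite and the point is a local minimum.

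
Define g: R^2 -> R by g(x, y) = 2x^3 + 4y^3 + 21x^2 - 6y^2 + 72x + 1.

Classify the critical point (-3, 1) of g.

The mixed partial ∂²g/∂x∂y is 0, so the Hessian at any point is diag(g_xx, g_yy) = diag(6(2x + 7), 12(2y - 1)).
At (-3, 1): H = diag(6, 12).
Both eigenvalues are positive, so H is positive definite: a local minimum.

local minimum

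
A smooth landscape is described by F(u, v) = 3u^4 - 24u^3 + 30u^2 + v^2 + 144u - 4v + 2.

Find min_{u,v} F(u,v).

-89

F(u,v) separates as P(u) + Q(v) + 2, so its minimum is min P + min Q + 2.
P'(u) = 12(u - 4)(u - 3)(u + 1) vanishes at u ∈ {-1, 3, 4}; Q'(v) = 2v - 4 vanishes at v ∈ {2}.
Local minima of P (where P''>0): P(-1)=-87, P(4)=288. Local minima of Q: Q(2)=-4.
So the global minimum of F is P(-1) + Q(2) + 2 = -87 − 4 + 2 = -89, attained at (-1, 2).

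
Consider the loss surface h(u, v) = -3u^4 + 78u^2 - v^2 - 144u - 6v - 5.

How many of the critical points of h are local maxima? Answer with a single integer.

2

h separates as a function of u plus a function of v, so ∇h=0 decouples.
∂h/∂u = -12(u - 3)(u - 1)(u + 4) = 0 at u ∈ {-4, 1, 3}; ∂h/∂v = -2(v + 3) = 0 at v ∈ {-3}.
The Hessian is diagonal: diag(h_uu, h_vv). Second derivatives: h_uu(-4)=-420, h_uu(1)=120, h_uu(3)=-168; h_vv(-3)=-2.
Local maxima occur where both diagonal entries negative: (-4, -3), (3, -3). Count: 2.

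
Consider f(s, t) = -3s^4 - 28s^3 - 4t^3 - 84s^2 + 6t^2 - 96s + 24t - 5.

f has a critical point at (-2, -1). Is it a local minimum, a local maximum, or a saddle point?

The mixed partial ∂²f/∂s∂t is 0, so the Hessian at any point is diag(f_ss, f_tt) = diag(-12(3s^2 + 14s + 14), 12(-2t + 1)).
At (-2, -1): H = diag(24, 36).
Both eigenvalues are positive, so H is positive definite: a local minimum.

local minimum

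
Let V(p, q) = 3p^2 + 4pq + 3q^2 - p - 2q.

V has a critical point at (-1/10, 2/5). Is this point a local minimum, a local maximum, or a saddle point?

The Hessian of V is constant: H = [[6, 4], [4, 6]].
det(H) = 6·6 − 4² = 20.
det(H) > 0 and tr(H) = 12 > 0, so H is positive definite and the point is a local minimum.

local minimum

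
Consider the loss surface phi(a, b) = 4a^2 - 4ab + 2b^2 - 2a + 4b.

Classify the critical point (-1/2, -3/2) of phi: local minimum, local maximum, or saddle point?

The Hessian of phi is constant: H = [[8, -4], [-4, 4]].
det(H) = 8·4 − (-4)² = 16.
det(H) > 0 and tr(H) = 12 > 0, so H is positive definite and the point is a local minimum.

local minimum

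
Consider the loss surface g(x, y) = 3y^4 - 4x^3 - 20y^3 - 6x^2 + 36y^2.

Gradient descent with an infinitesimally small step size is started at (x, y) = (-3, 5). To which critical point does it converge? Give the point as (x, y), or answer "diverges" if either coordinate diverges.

g is separable, so gradient descent decouples: x follows -∂g/∂x, y follows -∂g/∂y.
∂g/∂x = -12x(x + 1); at x=-3 this is -72, so x increases.
∂g/∂y = 12y(y - 3)(y - 2); at y=5 this is 360, so y decreases.
x converges to its nearest critical value -1 (a local min of the x-part); y converges to 3. The iterate converges to (-1, 3).

(-1, 3)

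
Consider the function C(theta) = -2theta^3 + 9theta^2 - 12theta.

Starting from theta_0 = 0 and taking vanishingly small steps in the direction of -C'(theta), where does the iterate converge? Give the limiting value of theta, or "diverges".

C'(theta) = -6(theta - 2)(theta - 1), so C'(0) = -12.
Gradient descent moves in the -C' direction, i.e. theta is increasing.
The nearest critical point in that direction is theta = 1, where C'' = 6 > 0 (a local minimum). The iterate converges there.

1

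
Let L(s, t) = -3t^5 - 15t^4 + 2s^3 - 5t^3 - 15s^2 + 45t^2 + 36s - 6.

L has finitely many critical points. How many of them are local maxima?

L separates as a function of s plus a function of t, so ∇L=0 decouples.
∂L/∂s = 6(s - 3)(s - 2) = 0 at s ∈ {2, 3}; ∂L/∂t = -15t(t - 1)(t + 2)(t + 3) = 0 at t ∈ {-3, -2, 0, 1}.
The Hessian is diagonal: diag(L_ss, L_tt). Second derivatives: L_ss(2)=-6, L_ss(3)=6; L_tt(-3)=180, L_tt(-2)=-90, L_tt(0)=90, L_tt(1)=-180.
Local maxima occur where both diagonal entries negative: (2, -2), (2, 1). Count: 2.

2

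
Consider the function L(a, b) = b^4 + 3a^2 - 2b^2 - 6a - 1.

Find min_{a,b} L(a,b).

L(a,b) separates as P(a) + Q(b) − 1, so its minimum is min P + min Q − 1.
P'(a) = 6a - 6 vanishes at a ∈ {1}; Q'(b) = 4b(b - 1)(b + 1) vanishes at b ∈ {-1, 0, 1}.
Local minima of P (where P''>0): P(1)=-3. Local minima of Q: Q(-1)=-1, Q(1)=-1.
So the global minimum of L is P(1) + Q(-1) − 1 = -3 − 1 − 1 = -5, attained at (1, -1).

-5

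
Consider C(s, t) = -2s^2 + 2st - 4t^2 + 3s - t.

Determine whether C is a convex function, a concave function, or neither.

C is quadratic, so its Hessian is the constant matrix H = [[-4, 2], [2, -8]].
det(H) = 28, tr(H) = -12.
det(H) > 0 and tr(H) < 0, so H is negative definite everywhere: concave.

concave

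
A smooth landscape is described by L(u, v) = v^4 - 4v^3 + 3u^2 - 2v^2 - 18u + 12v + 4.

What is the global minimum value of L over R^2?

L(u,v) separates as P(u) + Q(v) + 4, so its minimum is min P + min Q + 4.
P'(u) = 6u - 18 vanishes at u ∈ {3}; Q'(v) = 4(v - 3)(v - 1)(v + 1) vanishes at v ∈ {-1, 1, 3}.
Local minima of P (where P''>0): P(3)=-27. Local minima of Q: Q(-1)=-9, Q(3)=-9.
So the global minimum of L is P(3) + Q(-1) + 4 = -27 − 9 + 4 = -32, attained at (3, -1).

-32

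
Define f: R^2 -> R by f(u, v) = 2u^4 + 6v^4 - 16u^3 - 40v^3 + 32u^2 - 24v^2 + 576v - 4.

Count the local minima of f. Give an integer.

4

f separates as a function of u plus a function of v, so ∇f=0 decouples.
∂f/∂u = 8u(u - 4)(u - 2) = 0 at u ∈ {0, 2, 4}; ∂f/∂v = 24(v - 4)(v - 3)(v + 2) = 0 at v ∈ {-2, 3, 4}.
The Hessian is diagonal: diag(f_uu, f_vv). Second derivatives: f_uu(0)=64, f_uu(2)=-32, f_uu(4)=64; f_vv(-2)=720, f_vv(3)=-120, f_vv(4)=144.
Local minima occur where both diagonal entries positive: (0, -2), (0, 4), (4, -2), (4, 4). Count: 4.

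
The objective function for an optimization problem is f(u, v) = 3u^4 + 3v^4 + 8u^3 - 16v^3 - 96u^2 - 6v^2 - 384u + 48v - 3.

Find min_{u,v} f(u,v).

-1955

f(u,v) separates as P(u) + Q(v) − 3, so its minimum is min P + min Q − 3.
P'(u) = 12(u - 4)(u + 2)(u + 4) vanishes at u ∈ {-4, -2, 4}; Q'(v) = 12(v - 4)(v - 1)(v + 1) vanishes at v ∈ {-1, 1, 4}.
Local minima of P (where P''>0): P(-4)=256, P(4)=-1792. Local minima of Q: Q(-1)=-35, Q(4)=-160.
So the global minimum of f is P(4) + Q(4) − 3 = -1792 − 160 − 3 = -1955, attained at (4, 4).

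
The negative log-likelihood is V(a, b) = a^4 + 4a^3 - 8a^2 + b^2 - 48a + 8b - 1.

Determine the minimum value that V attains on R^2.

V(a,b) separates as P(a) + Q(b) − 1, so its minimum is min P + min Q − 1.
P'(a) = 4(a - 2)(a + 2)(a + 3) vanishes at a ∈ {-3, -2, 2}; Q'(b) = 2b + 8 vanishes at b ∈ {-4}.
Local minima of P (where P''>0): P(-3)=45, P(2)=-80. Local minima of Q: Q(-4)=-16.
So the global minimum of V is P(2) + Q(-4) − 1 = -80 − 16 − 1 = -97, attained at (2, -4).

-97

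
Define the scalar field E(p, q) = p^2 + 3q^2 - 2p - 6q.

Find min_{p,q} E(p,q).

-4

E(p,q) separates as A(p) + B(q), so its minimum is min A + min B.
A'(p) = 2p - 2 vanishes at p ∈ {1}; B'(q) = 6q - 6 vanishes at q ∈ {1}.
Local minima of A (where A''>0): A(1)=-1. Local minima of B: B(1)=-3.
So the global minimum of E is A(1) + B(1) = -1 − 3 = -4, attained at (1, 1).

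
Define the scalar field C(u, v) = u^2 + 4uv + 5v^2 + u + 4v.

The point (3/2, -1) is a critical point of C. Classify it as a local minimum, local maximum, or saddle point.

The Hessian of C is constant: H = [[2, 4], [4, 10]].
det(H) = 2·10 − 4² = 4.
det(H) > 0 and tr(H) = 12 > 0, so H is positive definite and the point is a local minimum.

local minimum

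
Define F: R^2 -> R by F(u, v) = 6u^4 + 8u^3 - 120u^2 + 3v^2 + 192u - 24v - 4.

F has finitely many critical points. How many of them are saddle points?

1

F separates as a function of u plus a function of v, so ∇F=0 decouples.
∂F/∂u = 24(u - 2)(u - 1)(u + 4) = 0 at u ∈ {-4, 1, 2}; ∂F/∂v = 6(v - 4) = 0 at v ∈ {4}.
The Hessian is diagonal: diag(F_uu, F_vv). Second derivatives: F_uu(-4)=720, F_uu(1)=-120, F_uu(2)=144; F_vv(4)=6.
Saddle points occur where the two diagonal entries have opposite signs: (1, 4). Count: 1.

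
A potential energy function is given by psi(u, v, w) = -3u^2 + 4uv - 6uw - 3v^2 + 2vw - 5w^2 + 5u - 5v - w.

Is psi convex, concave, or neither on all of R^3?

psi is quadratic, so its Hessian is the constant matrix H = [[-6, 4, -6], [4, -6, 2], [-6, 2, -10]].
Leading principal minors: -6, 20, -56.
Signs alternate −, +, − ⇒ H ≺ 0 ⇒ concave.

concave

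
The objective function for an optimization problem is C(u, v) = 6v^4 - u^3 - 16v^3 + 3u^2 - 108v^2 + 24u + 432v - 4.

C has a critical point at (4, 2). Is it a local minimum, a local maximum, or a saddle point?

local maximum

The mixed partial ∂²C/∂u∂v is 0, so the Hessian at any point is diag(C_uu, C_vv) = diag(6(-u + 1), 24(3v^2 - 4v - 9)).
At (4, 2): H = diag(-18, -120).
Both eigenvalues are negative, so H is negative definite: a local maximum.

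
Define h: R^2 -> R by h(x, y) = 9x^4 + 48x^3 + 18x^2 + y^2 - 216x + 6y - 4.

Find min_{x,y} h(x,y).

h(x,y) separates as P(x) + Q(y) − 4, so its minimum is min P + min Q − 4.
P'(x) = 36(x - 1)(x + 2)(x + 3) vanishes at x ∈ {-3, -2, 1}; Q'(y) = 2y + 6 vanishes at y ∈ {-3}.
Local minima of P (where P''>0): P(-3)=243, P(1)=-141. Local minima of Q: Q(-3)=-9.
So the global minimum of h is P(1) + Q(-3) − 4 = -141 − 9 − 4 = -154, attained at (1, -3).

-154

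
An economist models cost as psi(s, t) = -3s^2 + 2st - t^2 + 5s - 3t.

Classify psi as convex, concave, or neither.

concave

psi is quadratic, so its Hessian is the constant matrix H = [[-6, 2], [2, -2]].
det(H) = 8, tr(H) = -8.
det(H) > 0 and tr(H) < 0, so H is negative definite everywhere: concave.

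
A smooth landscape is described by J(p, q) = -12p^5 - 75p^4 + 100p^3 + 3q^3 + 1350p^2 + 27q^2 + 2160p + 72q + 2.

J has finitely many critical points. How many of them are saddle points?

4

J separates as a function of p plus a function of q, so ∇J=0 decouples.
∂J/∂p = -60(p - 3)(p + 1)(p + 3)(p + 4) = 0 at p ∈ {-4, -3, -1, 3}; ∂J/∂q = 9(q + 2)(q + 4) = 0 at q ∈ {-4, -2}.
The Hessian is diagonal: diag(J_pp, J_qq). Second derivatives: J_pp(-4)=1260, J_pp(-3)=-720, J_pp(-1)=1440, J_pp(3)=-10080; J_qq(-4)=-18, J_qq(-2)=18.
Saddle points occur where the two diagonal entries have opposite signs: (-4, -4), (-3, -2), (-1, -4), (3, -2). Count: 4.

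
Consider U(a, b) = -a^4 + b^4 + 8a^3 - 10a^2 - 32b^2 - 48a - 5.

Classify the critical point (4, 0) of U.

local maximum

The mixed partial ∂²U/∂a∂b is 0, so the Hessian at any point is diag(U_aa, U_bb) = diag(4(-3a^2 + 12a - 5), 4(3b^2 - 16)).
At (4, 0): H = diag(-20, -64).
Both eigenvalues are negative, so H is negative definite: a local maximum.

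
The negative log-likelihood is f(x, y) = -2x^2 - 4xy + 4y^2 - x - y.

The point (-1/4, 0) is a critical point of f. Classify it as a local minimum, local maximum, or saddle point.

saddle point

The Hessian of f is constant: H = [[-4, -4], [-4, 8]].
det(H) = (-4)·8 − (-4)² = -48.
Since det(H) < 0, H is indefinite and the critical point is a saddle point.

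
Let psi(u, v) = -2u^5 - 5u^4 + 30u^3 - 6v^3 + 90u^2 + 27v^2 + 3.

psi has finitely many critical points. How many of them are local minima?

2

psi separates as a function of u plus a function of v, so ∇psi=0 decouples.
∂psi/∂u = -10u(u - 3)(u + 2)(u + 3) = 0 at u ∈ {-3, -2, 0, 3}; ∂psi/∂v = -18v(v - 3) = 0 at v ∈ {0, 3}.
The Hessian is diagonal: diag(psi_uu, psi_vv). Second derivatives: psi_uu(-3)=180, psi_uu(-2)=-100, psi_uu(0)=180, psi_uu(3)=-900; psi_vv(0)=54, psi_vv(3)=-54.
Local minima occur where both diagonal entries positive: (-3, 0), (0, 0). Count: 2.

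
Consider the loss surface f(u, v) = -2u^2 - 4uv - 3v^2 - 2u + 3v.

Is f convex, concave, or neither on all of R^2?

f is quadratic, so its Hessian is the constant matrix H = [[-4, -4], [-4, -6]].
det(H) = 8, tr(H) = -10.
det(H) > 0 and tr(H) < 0, so H is negative definite everywhere: concave.

concave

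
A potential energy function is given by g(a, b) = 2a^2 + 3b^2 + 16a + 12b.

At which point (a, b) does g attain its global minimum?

g(a,b) separates as P(a) + Q(b), so its minimum is min P + min Q.
P'(a) = 4a + 16 vanishes at a ∈ {-4}; Q'(b) = 6b + 12 vanishes at b ∈ {-2}.
Local minima of P (where P''>0): P(-4)=-32. Local minima of Q: Q(-2)=-12.
So the global minimum of g is P(-4) + Q(-2) = -32 − 12 = -44, attained at (-4, -2).

(-4, -2)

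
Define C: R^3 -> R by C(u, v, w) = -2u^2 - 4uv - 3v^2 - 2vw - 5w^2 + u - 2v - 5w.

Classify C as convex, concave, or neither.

concave

C is quadratic, so its Hessian is the constant matrix H = [[-4, -4, 0], [-4, -6, -2], [0, -2, -10]].
Leading principal minors: -4, 8, -64.
Signs alternate −, +, − ⇒ H ≺ 0 ⇒ concave.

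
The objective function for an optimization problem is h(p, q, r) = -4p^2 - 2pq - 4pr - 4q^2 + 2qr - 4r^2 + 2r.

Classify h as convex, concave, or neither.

concave

h is quadratic, so its Hessian is the constant matrix H = [[-8, -2, -4], [-2, -8, 2], [-4, 2, -8]].
Leading principal minors: -8, 60, -288.
Signs alternate −, +, − ⇒ H ≺ 0 ⇒ concave.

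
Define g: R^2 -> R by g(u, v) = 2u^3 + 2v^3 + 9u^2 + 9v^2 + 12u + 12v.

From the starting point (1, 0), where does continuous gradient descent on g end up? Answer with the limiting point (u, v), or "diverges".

(-1, -1)

g is separable, so gradient descent decouples: u follows -∂g/∂u, v follows -∂g/∂v.
∂g/∂u = 6(u + 1)(u + 2); at u=1 this is 36, so u decreases.
∂g/∂v = 6(v + 1)(v + 2); at v=0 this is 12, so v decreases.
u converges to its nearest critical value -1 (a local min of the u-part); v converges to -1. The iterate converges to (-1, -1).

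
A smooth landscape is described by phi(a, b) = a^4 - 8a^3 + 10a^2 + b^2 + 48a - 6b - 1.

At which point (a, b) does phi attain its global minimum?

(-1, 3)

phi(a,b) separates as P(a) + Q(b) − 1, so its minimum is min P + min Q − 1.
P'(a) = 4(a - 4)(a - 3)(a + 1) vanishes at a ∈ {-1, 3, 4}; Q'(b) = 2b - 6 vanishes at b ∈ {3}.
Local minima of P (where P''>0): P(-1)=-29, P(4)=96. Local minima of Q: Q(3)=-9.
So the global minimum of phi is P(-1) + Q(3) − 1 = -29 − 9 − 1 = -39, attained at (-1, 3).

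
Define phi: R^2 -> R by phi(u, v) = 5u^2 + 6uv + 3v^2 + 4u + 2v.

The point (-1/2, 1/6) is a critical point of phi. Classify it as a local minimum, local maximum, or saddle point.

The Hessian of phi is constant: H = [[10, 6], [6, 6]].
det(H) = 10·6 − 6² = 24.
det(H) > 0 and tr(H) = 16 > 0, so H is positive definite and the point is a local minimum.

local minimum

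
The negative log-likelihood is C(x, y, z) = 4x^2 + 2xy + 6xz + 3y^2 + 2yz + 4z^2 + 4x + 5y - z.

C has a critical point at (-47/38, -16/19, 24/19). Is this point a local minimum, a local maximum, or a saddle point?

local minimum

The Hessian is constant: H = [[8, 2, 6], [2, 6, 2], [6, 2, 8]].
Leading principal minors: Δ₁ = 8, Δ₂ = 44, Δ₃ = 152.
All leading minors are positive, so H is positive definite: a local minimum.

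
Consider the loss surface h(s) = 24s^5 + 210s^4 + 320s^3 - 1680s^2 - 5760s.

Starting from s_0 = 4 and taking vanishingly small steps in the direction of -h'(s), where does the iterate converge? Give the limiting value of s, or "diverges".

2

h'(s) = 120(s - 2)(s + 2)(s + 3)(s + 4), so h'(4) = 80640.
Gradient descent moves in the -h' direction, i.e. s is decreasing.
The nearest critical point in that direction is s = 2, where h'' = 14400 > 0 (a local minimum). The iterate converges there.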